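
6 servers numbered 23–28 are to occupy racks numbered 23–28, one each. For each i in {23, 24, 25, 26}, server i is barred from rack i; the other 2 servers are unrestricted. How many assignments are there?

Let Aᵢ (for 23 ≤ i ≤ 26) be the placements that put server i in its forbidden rack. Any j of these fix j positions, leaving (6−j)! ways to fill the rest, and there are C(4,j) ways to pick which j.
By inclusion–exclusion, the number of valid placements is Σ_{j=0}^{4} (−1)^j C(4,j)·(6−j)!.
Computing: 720 − 480 + 144 − 24 + 2 = 362.

362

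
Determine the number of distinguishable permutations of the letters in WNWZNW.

60

Letter multiplicities in WNWZNW: N×2, W×3, Z×1.
So there are 6! / (3!·2!) = 60 distinguishable arrangements.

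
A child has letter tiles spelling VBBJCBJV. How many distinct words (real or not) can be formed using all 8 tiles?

1680

The 8 letters of VBBJCBJV have repeats: B appearing 3 times, J appearing twice, and V appearing twice.
The number of distinct arrangements is 8!/(3!·2!·2!) = 40320/24 = 1680.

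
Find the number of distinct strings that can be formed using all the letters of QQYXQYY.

140

Letter multiplicities in QQYXQYY: Q×3, X×1, Y×3.
The number of distinct arrangements is 7!/(3!·3!) = 5040/36 = 140.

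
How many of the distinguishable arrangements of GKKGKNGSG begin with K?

840

Fix K in the first position and arrange the remaining 8 letters.
Those 8 letters have G appearing 4 times and K appearing twice, giving (8)!/(4!·2!) = 840.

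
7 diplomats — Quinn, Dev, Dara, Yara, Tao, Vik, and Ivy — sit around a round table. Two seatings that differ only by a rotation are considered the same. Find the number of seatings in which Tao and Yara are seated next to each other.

240

Glue Tao and Yara into a block (2 internal orders). Seating 6 units around a circle gives (5)! arrangements.
So 2 × (5)! = 2 × 120 = 240.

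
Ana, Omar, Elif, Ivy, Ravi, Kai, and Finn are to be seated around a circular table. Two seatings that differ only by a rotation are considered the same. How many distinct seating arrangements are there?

720

Seat Ana anywhere (absorbing the rotational symmetry), then permute the other 6: (6)! = 720.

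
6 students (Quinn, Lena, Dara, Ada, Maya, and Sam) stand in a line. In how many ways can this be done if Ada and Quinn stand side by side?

Treat {Ada, Quinn} as a single unit. There are 5 units to order, and the pair itself can be ordered 2 ways.
That gives 2 × 5! = 2 × 120 = 240.

240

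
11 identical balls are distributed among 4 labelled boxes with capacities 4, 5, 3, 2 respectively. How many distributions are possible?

Ignoring the caps, the number of non-negative solutions to x_1+…+x_4 = 11 is C(14,3) = 364.
Subtract solutions that violate a single cap (substitute x_i' = x_i − (cap_i+1)): x_1 ≥ 5 gives C(9,3) = 84; x_2 ≥ 6 gives C(8,3) = 56; x_3 ≥ 4 gives C(10,3) = 120; x_4 ≥ 3 gives C(11,3) = 165. Together 425.
Add back pairs where two caps are both exceeded: 1 + 10 + 20 + 4 + 10 + 35 = 80.
By inclusion–exclusion the count is 364 − 425 + 80 = 19.

19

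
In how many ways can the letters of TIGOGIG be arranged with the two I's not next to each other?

300

There are 7!/(3!·2!) = 420 arrangements of TIGOGIG in total.
Arrangements with the I's together: treat II as one letter, giving (6)!/(3!) = 120.
Hence 420 − 120 = 300.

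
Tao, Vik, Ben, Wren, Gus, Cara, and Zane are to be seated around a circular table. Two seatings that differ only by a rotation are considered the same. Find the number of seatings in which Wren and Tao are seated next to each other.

240

Treat {Wren, Tao} as one unit (2 internal orders) and seat the resulting 6 units around the table: (5)! circular arrangements.
So 2 × (5)! = 2 × 120 = 240.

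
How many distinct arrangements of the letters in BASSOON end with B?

180

Fix B in the last position and arrange the remaining 6 letters.
Those 6 letters have O appearing twice and S appearing twice, giving (6)!/(2!·2!) = 180.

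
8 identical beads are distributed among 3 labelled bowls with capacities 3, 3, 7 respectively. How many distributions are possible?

15

Ignoring the caps, the number of non-negative solutions to x_1+…+x_3 = 8 is C(10,2) = 45.
Subtract solutions that violate a single cap (substitute x_i' = x_i − (cap_i+1)): x_1 ≥ 4 gives C(6,2) = 15; x_2 ≥ 4 gives C(6,2) = 15; x_3 ≥ 8 gives C(2,2) = 1. Together 31.
Add back pairs where two caps are both exceeded: 1 + 0 + 0 = 1.
By inclusion–exclusion the count is 45 − 31 + 1 = 15.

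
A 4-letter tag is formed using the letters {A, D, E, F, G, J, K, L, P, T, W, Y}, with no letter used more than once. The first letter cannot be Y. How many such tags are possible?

The first letter has 12−1 = 11 choices (anything except Y).
The remaining 3 letters are filled from the other 11 symbols without repetition: 11 × 10 × 9 = 990.
Total: 11 × 990 = 10890.

10890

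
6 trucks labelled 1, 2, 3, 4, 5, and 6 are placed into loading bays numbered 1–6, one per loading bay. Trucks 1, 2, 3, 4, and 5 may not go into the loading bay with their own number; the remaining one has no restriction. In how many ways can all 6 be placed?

Let Aᵢ (for 1 ≤ i ≤ 5) be the placements that put truck i in its forbidden loading bay. Any j of these fix j positions, leaving (6−j)! ways to fill the rest, and there are C(5,j) ways to pick which j.
By inclusion–exclusion, the number of valid placements is Σ_{j=0}^{5} (−1)^j C(5,j)·(6−j)!.
Computing: 720 − 600 + 240 − 60 + 10 − 1 = 309.

309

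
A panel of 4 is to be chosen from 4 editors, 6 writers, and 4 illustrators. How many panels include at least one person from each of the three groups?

With no constraint there are C(14,4) = 1001 possible selections.
Subtract selections that omit an entire group: no editors → C(10,4) = 210; no writers → C(8,4) = 70; no illustrators → C(10,4) = 210.
Add back selections omitting two groups (i.e. drawn from a single group): C(4,4) + C(6,4) + C(4,4) = 17.
By inclusion–exclusion: 1001 − 490 + 17 = 528.

528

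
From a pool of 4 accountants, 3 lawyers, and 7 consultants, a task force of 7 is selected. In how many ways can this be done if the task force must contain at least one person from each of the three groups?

With no constraint there are C(14,7) = 3432 possible selections.
Selections missing a whole group: no accountants → C(10,7) = 120; no lawyers → C(11,7) = 330; no consultants → C(7,7) = 1.
Add back selections omitting two groups (i.e. drawn from a single group): C(4,7) + C(3,7) + C(7,7) = 1.
By inclusion–exclusion: 3432 − 451 + 1 = 2982.

2982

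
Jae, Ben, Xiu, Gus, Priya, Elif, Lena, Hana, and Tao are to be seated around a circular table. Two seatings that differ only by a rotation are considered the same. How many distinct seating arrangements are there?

40320

Fix one person's seat to break rotational symmetry; the remaining 8 people can be arranged in (8)! = 40320 ways.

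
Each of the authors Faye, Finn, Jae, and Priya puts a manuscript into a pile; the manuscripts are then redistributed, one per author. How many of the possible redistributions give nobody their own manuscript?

Let Aᵢ be the assignments in which author i gets their own manuscript. We want the size of the complement of A₁∪…∪A_4.
By inclusion–exclusion this is Σ_{j=0}^{4} (−1)^j C(4,j)·(4−j)!.
Computing: 24 − 24 + 12 − 4 + 1 = 9.

9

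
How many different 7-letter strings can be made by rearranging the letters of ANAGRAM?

840

ANAGRAM has 7 letters with A appearing 3 times.
The number of distinct arrangements is 7!/(3!) = 5040/6 = 840.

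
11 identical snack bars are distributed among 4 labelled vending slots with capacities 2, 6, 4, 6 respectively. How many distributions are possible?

By stars and bars, unrestricted non-negative solutions to x_1+…+x_4 = 11 number C(11+3,3) = 364.
Subtract solutions that violate a single cap (substitute x_i' = x_i − (cap_i+1)): x_1 ≥ 3 gives C(11,3) = 165; x_2 ≥ 7 gives C(7,3) = 35; x_3 ≥ 5 gives C(9,3) = 84; x_4 ≥ 7 gives C(7,3) = 35. Together 319.
Add back pairs where two caps are both exceeded: 4 + 20 + 4 + 0 + 0 + 0 = 28.
By inclusion–exclusion the count is 364 − 319 + 28 = 73.

73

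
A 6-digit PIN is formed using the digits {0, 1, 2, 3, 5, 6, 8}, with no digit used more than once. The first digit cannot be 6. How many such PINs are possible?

4320

The first digit has 7−1 = 6 choices (anything except 6).
The remaining 5 digits are filled from the other 6 symbols without repetition: 6 × 5 × 4 × 3 × 2 = 720.
Total: 6 × 720 = 4320.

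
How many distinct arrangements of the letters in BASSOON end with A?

With the last slot taken by A, it remains to arrange the other 6 letters (BSSOON).
Those 6 letters have O appearing twice and S appearing twice, giving (6)!/(2!·2!) = 180.

180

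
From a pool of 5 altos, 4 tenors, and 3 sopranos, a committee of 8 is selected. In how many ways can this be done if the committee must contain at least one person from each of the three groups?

Total 8-person selections from all 12: C(12,8) = 495.
Selections missing a whole group: no altos → C(7,8) = 0; no tenors → C(8,8) = 1; no sopranos → C(9,8) = 9.
Add back selections omitting two groups (i.e. drawn from a single group): C(5,8) + C(4,8) + C(3,8) = 0.
By inclusion–exclusion: 495 − 10 + 0 = 485.

485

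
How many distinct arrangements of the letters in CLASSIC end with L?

180

With the last slot taken by L, it remains to arrange the other 6 letters (CASSIC).
Those 6 letters have C appearing twice and S appearing twice, giving (6)!/(2!·2!) = 180.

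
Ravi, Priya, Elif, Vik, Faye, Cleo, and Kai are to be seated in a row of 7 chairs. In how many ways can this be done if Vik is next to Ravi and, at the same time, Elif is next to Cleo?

480

Treat {Vik,Ravi} as one block (2 orders) and {Elif,Cleo} as another (2 orders).
That leaves 5 units to arrange: 2 × 2 × 5! = 4 × 120 = 480.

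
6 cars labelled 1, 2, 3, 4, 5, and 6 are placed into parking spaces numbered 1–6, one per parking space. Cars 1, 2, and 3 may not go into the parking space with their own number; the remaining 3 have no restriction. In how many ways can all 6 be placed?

Let Aᵢ (for i ∈ {1, 2, 3}) be the placements that put car i in its forbidden parking space. Any j of these fix j positions, leaving (6−j)! ways to fill the rest, and there are C(3,j) ways to pick which j.
By inclusion–exclusion, the number of valid placements is Σ_{j=0}^{3} (−1)^j C(3,j)·(6−j)!.
Computing: 720 − 360 + 72 − 6 = 426.

426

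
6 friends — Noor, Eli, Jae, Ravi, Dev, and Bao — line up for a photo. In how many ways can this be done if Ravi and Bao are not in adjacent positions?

480

Of the 6! = 720 arrangements, those with Ravi and Bao adjacent number 2 × 5! = 240 (treat the pair as a block with 2 internal orders).
Complementary counting: 720 − 240 = 480.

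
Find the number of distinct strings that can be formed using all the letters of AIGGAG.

AIGGAG has 6 letters with A appearing twice and G appearing 3 times.
The number of distinct arrangements is 6!/(3!·2!) = 720/12 = 60.

60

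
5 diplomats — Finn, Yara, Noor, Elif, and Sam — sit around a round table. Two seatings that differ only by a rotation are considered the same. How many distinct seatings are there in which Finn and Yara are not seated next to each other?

12

All circular seatings of 5 people number (4)! = 24.
Seatings with Finn beside Yara: treat them as a block with 2 internal orders, giving 2 × (3)! = 12.
Subtracting, 24 − 12 = 12.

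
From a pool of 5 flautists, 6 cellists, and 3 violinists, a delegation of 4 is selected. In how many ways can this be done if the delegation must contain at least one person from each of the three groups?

495

Unrestricted: C(14,4) = 1001 ways to pick any 4 of the 14.
Selections missing a whole group: no flautists → C(9,4) = 126; no cellists → C(8,4) = 70; no violinists → C(11,4) = 330.
Add back selections omitting two groups (i.e. drawn from a single group): C(5,4) + C(6,4) + C(3,4) = 20.
By inclusion–exclusion: 1001 − 526 + 20 = 495.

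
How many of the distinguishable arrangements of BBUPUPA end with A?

With the last slot taken by A, it remains to arrange the other 6 letters (BBUPUP).
Those 6 letters have B appearing twice, P appearing twice, and U appearing twice, giving (6)!/(2!·2!·2!) = 90.

90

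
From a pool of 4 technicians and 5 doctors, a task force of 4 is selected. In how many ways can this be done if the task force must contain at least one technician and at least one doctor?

Unrestricted: C(9,4) = 126 ways to pick any 4 of the 9.
Subtract selections that omit an entire group: no technicians → C(5,4) = 5; no doctors → C(4,4) = 1.
Both groups omitted at once is impossible, so 126 − 6 = 120.

120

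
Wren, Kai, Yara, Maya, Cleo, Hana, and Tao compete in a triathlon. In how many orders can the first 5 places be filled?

2520

This is an ordered selection of 5 from 7: P(7,5).
That gives 7 × 6 × 5 × 4 × 3 = 2520.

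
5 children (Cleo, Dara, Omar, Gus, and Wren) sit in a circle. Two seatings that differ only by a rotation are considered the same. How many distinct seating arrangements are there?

24

Around a circle, 5 distinct people have 5!/5 = (4)! = 24 rotationally distinct seatings.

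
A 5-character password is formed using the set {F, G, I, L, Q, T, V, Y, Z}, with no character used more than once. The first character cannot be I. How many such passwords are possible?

The first character has 9−1 = 8 choices (anything except I).
The remaining 4 characters are filled from the other 8 symbols without repetition: 8 × 7 × 6 × 5 = 1680.
Total: 8 × 1680 = 13440.

13440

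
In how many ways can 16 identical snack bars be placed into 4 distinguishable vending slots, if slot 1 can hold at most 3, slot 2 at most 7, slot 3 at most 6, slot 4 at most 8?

125

By stars and bars, unrestricted non-negative solutions to x_1+…+x_4 = 16 number C(16+3,3) = 969.
Subtract solutions that violate a single cap (substitute x_i' = x_i − (cap_i+1)): x_1 ≥ 4 gives C(15,3) = 455; x_2 ≥ 8 gives C(11,3) = 165; x_3 ≥ 7 gives C(12,3) = 220; x_4 ≥ 9 gives C(10,3) = 120. Together 960.
Add back pairs where two caps are both exceeded: 35 + 56 + 20 + 4 + 0 + 1 = 116.
By inclusion–exclusion the count is 969 − 960 + 116 = 125.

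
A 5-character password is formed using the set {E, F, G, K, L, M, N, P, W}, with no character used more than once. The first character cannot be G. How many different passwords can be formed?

The first character has 9−1 = 8 choices (anything except G).
The remaining 4 characters are filled from the other 8 symbols without repetition: 8 × 7 × 6 × 5 = 1680.
Total: 8 × 1680 = 13440.

13440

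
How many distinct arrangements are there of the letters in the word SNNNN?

Letter multiplicities in SNNNN: N×4, S×1.
The number of distinct arrangements is 5!/(4!) = 120/24 = 5.

5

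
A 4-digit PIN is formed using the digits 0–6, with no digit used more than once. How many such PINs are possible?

840

With no repetition, fill the 4 digits in order: 7 choices, then 6, down to 4.
That product is 7 × 6 × 5 × 4 = 840.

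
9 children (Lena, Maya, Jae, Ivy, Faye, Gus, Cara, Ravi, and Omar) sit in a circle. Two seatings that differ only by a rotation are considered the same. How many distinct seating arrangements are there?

40320

Around a circle, 9 distinct people have 9!/9 = (8)! = 40320 rotationally distinct seatings.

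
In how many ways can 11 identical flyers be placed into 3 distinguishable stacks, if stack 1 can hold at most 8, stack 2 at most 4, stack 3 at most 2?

9

By stars and bars, unrestricted non-negative solutions to x_1+…+x_3 = 11 number C(11+2,2) = 78.
Subtract solutions that violate a single cap (substitute x_i' = x_i − (cap_i+1)): x_1 ≥ 9 gives C(4,2) = 6; x_2 ≥ 5 gives C(8,2) = 28; x_3 ≥ 3 gives C(10,2) = 45. Together 79.
Add back pairs where two caps are both exceeded: 0 + 0 + 10 = 10.
By inclusion–exclusion the count is 78 − 79 + 10 = 9.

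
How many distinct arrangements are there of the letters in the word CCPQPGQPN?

15120

CCPQPGQPN has 9 letters with C appearing twice, P appearing 3 times, and Q appearing twice.
So there are 9! / (3!·2!·2!) = 15120 distinguishable arrangements.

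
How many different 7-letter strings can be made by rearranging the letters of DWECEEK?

840

DWECEEK has 7 letters with E appearing 3 times.
So there are 7! / (3!) = 840 distinguishable arrangements.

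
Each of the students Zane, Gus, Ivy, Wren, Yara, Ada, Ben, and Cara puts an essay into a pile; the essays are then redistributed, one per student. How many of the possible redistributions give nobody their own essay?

14833

Count assignments avoiding every fixed point. For any j of the 8 students fixed to their own essay, the other 8−j can be arranged in (8−j)! ways.
By inclusion–exclusion this is Σ_{j=0}^{8} (−1)^j C(8,j)·(8−j)!.
Computing: 40320 − 40320 + 20160 − 6720 + 1680 − 336 + 56 − 8 + 1 = 14833.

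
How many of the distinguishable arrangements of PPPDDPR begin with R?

15

With the first slot taken by R, it remains to arrange the other 6 letters (PPPDDP).
Those 6 letters have D appearing twice and P appearing 4 times, giving (6)!/(4!·2!) = 15.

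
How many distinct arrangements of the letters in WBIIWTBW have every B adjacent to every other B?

Treat the 2 copies of B as a single block. The multiset to arrange is then {BB, I, I, T, W, W, W}, 7 items in all.
That gives (7)!/(3!·2!) = 420 arrangements.

420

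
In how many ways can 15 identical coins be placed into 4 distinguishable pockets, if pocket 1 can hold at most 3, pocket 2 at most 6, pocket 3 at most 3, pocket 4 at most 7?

33

Without the upper bounds there are C(18,3) = 816 ways to split 15 among 4 pockets.
Subtract solutions that violate a single cap (substitute x_i' = x_i − (cap_i+1)): x_1 ≥ 4 gives C(14,3) = 364; x_2 ≥ 7 gives C(11,3) = 165; x_3 ≥ 4 gives C(14,3) = 364; x_4 ≥ 8 gives C(10,3) = 120. Together 1013.
Add back pairs where two caps are both exceeded: 35 + 120 + 20 + 35 + 1 + 20 = 231.
Subtract triples: 1 + 0 + 0 + 0 = 1.
By inclusion–exclusion the count is 816 − 1013 + 231 − 1 = 33.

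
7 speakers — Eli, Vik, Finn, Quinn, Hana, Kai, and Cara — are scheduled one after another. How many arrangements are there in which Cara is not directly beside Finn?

3600

Of the 7! = 5040 arrangements, those with Cara and Finn adjacent number 2 × 6! = 1440 (treat the pair as a block with 2 internal orders).
So 5040 − 1440 = 3600 arrangements keep them apart.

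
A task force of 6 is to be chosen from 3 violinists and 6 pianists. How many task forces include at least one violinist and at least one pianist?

83

With no constraint there are C(9,6) = 84 possible selections.
Subtract selections that omit an entire group: no violinists → C(6,6) = 1; no pianists → C(3,6) = 0.
Both groups omitted at once is impossible, so 84 − 1 = 83.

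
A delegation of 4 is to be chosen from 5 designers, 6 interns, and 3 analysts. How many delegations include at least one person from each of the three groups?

495

Unrestricted: C(14,4) = 1001 ways to pick any 4 of the 14.
Selections missing a whole group: no designers → C(9,4) = 126; no interns → C(8,4) = 70; no analysts → C(11,4) = 330.
Add back selections omitting two groups (i.e. drawn from a single group): C(5,4) + C(6,4) + C(3,4) = 20.
By inclusion–exclusion: 1001 − 526 + 20 = 495.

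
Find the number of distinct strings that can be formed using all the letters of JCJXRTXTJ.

JCJXRTXTJ has 9 letters with J appearing 3 times, T appearing twice, and X appearing twice.
Dividing 9! = 362880 by 3!·2!·2! = 24 for the repeated letters gives 15120.

15120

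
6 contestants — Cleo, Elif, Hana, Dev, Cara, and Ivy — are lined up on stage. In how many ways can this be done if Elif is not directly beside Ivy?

Of the 6! = 720 arrangements, those with Elif and Ivy adjacent number 2 × 5! = 240 (treat the pair as a block with 2 internal orders).
So 720 − 240 = 480 arrangements keep them apart.

480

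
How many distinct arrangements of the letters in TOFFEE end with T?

With the last slot taken by T, it remains to arrange the other 5 letters (OFFEE).
Those 5 letters have E appearing twice and F appearing twice, giving (5)!/(2!·2!) = 30.

30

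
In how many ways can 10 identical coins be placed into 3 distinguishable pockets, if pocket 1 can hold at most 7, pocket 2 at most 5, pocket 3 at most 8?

Ignoring the caps, the number of non-negative solutions to x_1+…+x_3 = 10 is C(12,2) = 66.
Subtract solutions that violate a single cap (substitute x_i' = x_i − (cap_i+1)): x_1 ≥ 8 gives C(4,2) = 6; x_2 ≥ 6 gives C(6,2) = 15; x_3 ≥ 9 gives C(3,2) = 3. Together 24.
No two caps can be exceeded simultaneously, so the pair terms are all 0.
By inclusion–exclusion the count is 66 − 24 + 0 = 42.

42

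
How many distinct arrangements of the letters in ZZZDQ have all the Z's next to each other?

6

Treat the 3 copies of Z as a single block. The multiset to arrange is then {ZZZ, D, Q}, 3 items in all.
All 3 items are distinct, so there are (3)! = 6 arrangements.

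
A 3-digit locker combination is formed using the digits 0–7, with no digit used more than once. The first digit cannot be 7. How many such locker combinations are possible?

294

The first digit has 8−1 = 7 choices (anything except 7).
The remaining 2 digits are filled from the other 7 symbols without repetition: 7 × 6 = 42.
Total: 7 × 42 = 294.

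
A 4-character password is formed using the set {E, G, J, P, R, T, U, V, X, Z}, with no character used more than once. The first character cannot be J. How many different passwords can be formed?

4536

The first character has 10−1 = 9 choices (anything except J).
The remaining 3 characters are filled from the other 9 symbols without repetition: 9 × 8 × 7 = 504.
Total: 9 × 504 = 4536.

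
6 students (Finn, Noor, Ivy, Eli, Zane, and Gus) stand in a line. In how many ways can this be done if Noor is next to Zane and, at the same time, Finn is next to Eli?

96

Treat {Noor,Zane} as one block (2 orders) and {Finn,Eli} as another (2 orders).
That leaves 4 units to arrange: 2 × 2 × 4! = 4 × 24 = 96.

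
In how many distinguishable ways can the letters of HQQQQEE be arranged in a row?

HQQQQEE has 7 letters with E appearing twice and Q appearing 4 times.
Dividing 7! = 5040 by 4!·2! = 48 for the repeated letters gives 105.

105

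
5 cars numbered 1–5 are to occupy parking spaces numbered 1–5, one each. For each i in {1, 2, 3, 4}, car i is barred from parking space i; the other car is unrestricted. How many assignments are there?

53

Let Aᵢ (for 1 ≤ i ≤ 4) be the placements that put car i in its forbidden parking space. Any j of these fix j positions, leaving (5−j)! ways to fill the rest, and there are C(4,j) ways to pick which j.
By inclusion–exclusion, the number of valid placements is Σ_{j=0}^{4} (−1)^j C(4,j)·(5−j)!.
Computing: 120 − 96 + 36 − 8 + 1 = 53.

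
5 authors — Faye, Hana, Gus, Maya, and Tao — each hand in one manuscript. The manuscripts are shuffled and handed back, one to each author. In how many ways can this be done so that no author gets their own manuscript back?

This is the derangement count D_5: permutations of 5 items with no fixed point.
By inclusion–exclusion this is Σ_{j=0}^{5} (−1)^j C(5,j)·(5−j)!.
Computing: 120 − 120 + 60 − 20 + 5 − 1 = 44.

44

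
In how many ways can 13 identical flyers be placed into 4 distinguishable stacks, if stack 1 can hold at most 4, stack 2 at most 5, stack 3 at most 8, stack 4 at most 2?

59

Without the upper bounds there are C(16,3) = 560 ways to split 13 among 4 stacks.
Subtract solutions that violate a single cap (substitute x_i' = x_i − (cap_i+1)): x_1 ≥ 5 gives C(11,3) = 165; x_2 ≥ 6 gives C(10,3) = 120; x_3 ≥ 9 gives C(7,3) = 35; x_4 ≥ 3 gives C(13,3) = 286. Together 606.
Add back pairs where two caps are both exceeded: 10 + 0 + 56 + 0 + 35 + 4 = 105.
By inclusion–exclusion the count is 560 − 606 + 105 = 59.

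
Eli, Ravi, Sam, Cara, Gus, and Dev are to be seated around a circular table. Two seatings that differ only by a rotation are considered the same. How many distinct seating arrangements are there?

120

Fix one person's seat to break rotational symmetry; the remaining 5 people can be arranged in (5)! = 120 ways.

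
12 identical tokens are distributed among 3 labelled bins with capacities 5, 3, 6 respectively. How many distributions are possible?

6

Without the upper bounds there are C(14,2) = 91 ways to split 12 among 3 bins.
Subtract solutions that violate a single cap (substitute x_i' = x_i − (cap_i+1)): x_1 ≥ 6 gives C(8,2) = 28; x_2 ≥ 4 gives C(10,2) = 45; x_3 ≥ 7 gives C(7,2) = 21. Together 94.
Add back pairs where two caps are both exceeded: 6 + 0 + 3 = 9.
By inclusion–exclusion the count is 91 − 94 + 9 = 6.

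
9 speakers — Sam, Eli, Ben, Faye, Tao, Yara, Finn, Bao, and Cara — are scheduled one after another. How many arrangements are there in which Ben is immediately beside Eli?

Glue Ben and Eli into one block (2 internal orders), leaving 8 units to arrange in a row.
That gives 2 × 8! = 2 × 40320 = 80640.

80640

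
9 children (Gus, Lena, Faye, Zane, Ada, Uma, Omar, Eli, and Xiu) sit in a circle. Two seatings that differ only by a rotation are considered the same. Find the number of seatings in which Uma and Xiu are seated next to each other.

10080

Glue Uma and Xiu into a block (2 internal orders). Seating 8 units around a circle gives (7)! arrangements.
So 2 × (7)! = 2 × 5040 = 10080.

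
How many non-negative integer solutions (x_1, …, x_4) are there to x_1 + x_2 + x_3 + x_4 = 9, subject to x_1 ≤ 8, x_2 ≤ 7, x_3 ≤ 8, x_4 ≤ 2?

130

Without the upper bounds there are C(12,3) = 220 ways to split 9 among 4 variables.
Subtract solutions that violate a single cap (substitute x_i' = x_i − (cap_i+1)): x_1 ≥ 9 gives C(3,3) = 1; x_2 ≥ 8 gives C(4,3) = 4; x_3 ≥ 9 gives C(3,3) = 1; x_4 ≥ 3 gives C(9,3) = 84. Together 90.
No two caps can be exceeded simultaneously, so the pair terms are all 0.
By inclusion–exclusion the count is 220 − 90 + 0 = 130.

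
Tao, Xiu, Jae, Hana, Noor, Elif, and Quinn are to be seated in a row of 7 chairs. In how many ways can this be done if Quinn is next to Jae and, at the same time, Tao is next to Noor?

480

Treat {Quinn,Jae} as one block (2 orders) and {Tao,Noor} as another (2 orders).
That leaves 5 units to arrange: 2 × 2 × 5! = 4 × 120 = 480.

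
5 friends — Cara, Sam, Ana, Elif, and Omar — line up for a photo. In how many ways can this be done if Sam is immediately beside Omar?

48

Treat {Sam, Omar} as a single unit. There are 4 units to order, and the pair itself can be ordered 2 ways.
That gives 2 × 4! = 2 × 24 = 48.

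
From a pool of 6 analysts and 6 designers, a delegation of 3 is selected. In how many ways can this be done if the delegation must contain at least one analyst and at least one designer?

180

With no constraint there are C(12,3) = 220 possible selections.
Subtract selections that omit an entire group: no analysts → C(6,3) = 20; no designers → C(6,3) = 20.
Both groups omitted at once is impossible, so 220 − 40 = 180.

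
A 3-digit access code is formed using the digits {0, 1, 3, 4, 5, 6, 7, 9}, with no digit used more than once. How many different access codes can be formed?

336

With no repetition, fill the 3 digits in order: 8 choices, then 7, down to 6.
That product is 8 × 7 × 6 = 336.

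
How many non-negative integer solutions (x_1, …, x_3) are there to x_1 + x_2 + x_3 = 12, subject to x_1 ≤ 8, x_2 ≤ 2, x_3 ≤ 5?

Without the upper bounds there are C(14,2) = 91 ways to split 12 among 3 variables.
Subtract solutions that violate a single cap (substitute x_i' = x_i − (cap_i+1)): x_1 ≥ 9 gives C(5,2) = 10; x_2 ≥ 3 gives C(11,2) = 55; x_3 ≥ 6 gives C(8,2) = 28. Together 93.
Add back pairs where two caps are both exceeded: 1 + 0 + 10 = 11.
By inclusion–exclusion the count is 91 − 93 + 11 = 9.

9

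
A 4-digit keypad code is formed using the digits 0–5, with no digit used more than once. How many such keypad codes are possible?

With no repetition, fill the 4 digits in order: 6 choices, then 5, down to 3.
6 × 5 × 4 × 3 = 360.

360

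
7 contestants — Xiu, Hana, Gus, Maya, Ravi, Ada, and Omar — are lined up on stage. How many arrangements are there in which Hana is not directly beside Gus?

3600

Of the 7! = 5040 arrangements, those with Hana and Gus adjacent number 2 × 6! = 1440 (treat the pair as a block with 2 internal orders).
Complementary counting: 5040 − 1440 = 3600.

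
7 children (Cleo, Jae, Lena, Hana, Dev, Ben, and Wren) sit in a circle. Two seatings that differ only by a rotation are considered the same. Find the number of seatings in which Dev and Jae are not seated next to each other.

480

All circular seatings of 7 people number (6)! = 720.
Those with Dev next to Jae: fuse the pair into one unit and seat 6 units around a circle — 2·(5)! = 240.
Subtracting, 720 − 240 = 480.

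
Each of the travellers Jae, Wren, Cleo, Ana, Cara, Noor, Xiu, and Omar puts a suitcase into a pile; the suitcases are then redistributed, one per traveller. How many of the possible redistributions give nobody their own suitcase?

Let Aᵢ be the assignments in which traveller i gets their own suitcase. We want the size of the complement of A₁∪…∪A_8.
By inclusion–exclusion this is Σ_{j=0}^{8} (−1)^j C(8,j)·(8−j)!.
Computing: 40320 − 40320 + 20160 − 6720 + 1680 − 336 + 56 − 8 + 1 = 14833.

14833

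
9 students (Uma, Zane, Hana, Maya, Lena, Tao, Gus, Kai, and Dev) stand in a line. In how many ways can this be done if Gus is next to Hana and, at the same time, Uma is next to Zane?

20160

Treat {Gus,Hana} as one block (2 orders) and {Uma,Zane} as another (2 orders).
That leaves 7 units to arrange: 2 × 2 × 7! = 4 × 5040 = 20160.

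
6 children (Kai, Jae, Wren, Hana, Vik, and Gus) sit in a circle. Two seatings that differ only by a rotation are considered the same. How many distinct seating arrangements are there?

Fix one person's seat to break rotational symmetry; the remaining 5 people can be arranged in (5)! = 120 ways.

120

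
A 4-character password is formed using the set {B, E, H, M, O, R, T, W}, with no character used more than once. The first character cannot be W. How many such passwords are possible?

1470

The first character has 8−1 = 7 choices (anything except W).
The remaining 3 characters are filled from the other 7 symbols without repetition: 7 × 6 × 5 = 210.
Total: 7 × 210 = 1470.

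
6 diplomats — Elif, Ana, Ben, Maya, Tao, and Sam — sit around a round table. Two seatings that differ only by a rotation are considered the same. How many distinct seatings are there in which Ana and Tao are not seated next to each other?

All circular seatings of 6 people number (5)! = 120.
Seatings with Ana beside Tao: treat them as a block with 2 internal orders, giving 2 × (4)! = 48.
Subtracting, 120 − 48 = 72.

72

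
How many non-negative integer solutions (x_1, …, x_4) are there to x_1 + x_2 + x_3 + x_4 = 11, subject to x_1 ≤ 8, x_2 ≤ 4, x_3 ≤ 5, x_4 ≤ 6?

Without the upper bounds there are C(14,3) = 364 ways to split 11 among 4 variables.
Subtract solutions that violate a single cap (substitute x_i' = x_i − (cap_i+1)): x_1 ≥ 9 gives C(5,3) = 10; x_2 ≥ 5 gives C(9,3) = 84; x_3 ≥ 6 gives C(8,3) = 56; x_4 ≥ 7 gives C(7,3) = 35. Together 185.
Add back pairs where two caps are both exceeded: 0 + 0 + 0 + 1 + 0 + 0 = 1.
By inclusion–exclusion the count is 364 − 185 + 1 = 180.

180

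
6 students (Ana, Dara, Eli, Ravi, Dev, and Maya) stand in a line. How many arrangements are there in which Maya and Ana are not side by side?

480

There are 6! = 720 arrangements in all. If Maya and Ana are adjacent, merging them into one block gives 2·(5)! = 240 arrangements.
Complementary counting: 720 − 240 = 480.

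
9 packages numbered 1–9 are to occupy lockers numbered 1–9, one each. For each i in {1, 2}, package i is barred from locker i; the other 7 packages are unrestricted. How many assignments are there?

Let Aᵢ (for i ∈ {1, 2}) be the placements that put package i in its forbidden locker. Any j of these fix j positions, leaving (9−j)! ways to fill the rest, and there are C(2,j) ways to pick which j.
By inclusion–exclusion, the number of valid placements is Σ_{j=0}^{2} (−1)^j C(2,j)·(9−j)!.
Computing: 362880 − 80640 + 5040 = 287280.

287280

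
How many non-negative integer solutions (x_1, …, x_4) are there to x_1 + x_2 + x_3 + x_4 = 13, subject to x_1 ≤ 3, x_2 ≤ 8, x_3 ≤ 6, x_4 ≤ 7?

180

Ignoring the caps, the number of non-negative solutions to x_1+…+x_4 = 13 is C(16,3) = 560.
Subtract solutions that violate a single cap (substitute x_i' = x_i − (cap_i+1)): x_1 ≥ 4 gives C(12,3) = 220; x_2 ≥ 9 gives C(7,3) = 35; x_3 ≥ 7 gives C(9,3) = 84; x_4 ≥ 8 gives C(8,3) = 56. Together 395.
Add back pairs where two caps are both exceeded: 1 + 10 + 4 + 0 + 0 + 0 = 15.
By inclusion–exclusion the count is 560 − 395 + 15 = 180.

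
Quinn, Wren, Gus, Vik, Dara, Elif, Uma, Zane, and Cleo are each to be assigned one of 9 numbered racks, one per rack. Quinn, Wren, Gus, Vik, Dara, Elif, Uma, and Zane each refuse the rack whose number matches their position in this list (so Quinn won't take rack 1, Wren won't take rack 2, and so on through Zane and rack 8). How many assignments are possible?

Let Aᵢ (for 1 ≤ i ≤ 8) be the placements that put person i in their forbidden rack. Any j of these fix j positions, leaving (9−j)! ways to fill the rest, and there are C(8,j) ways to pick which j.
By inclusion–exclusion, the number of valid placements is Σ_{j=0}^{8} (−1)^j C(8,j)·(9−j)!.
Computing: 362880 − 322560 + 141120 − 40320 + 8400 − 1344 + 168 − 16 + 1 = 148329.

148329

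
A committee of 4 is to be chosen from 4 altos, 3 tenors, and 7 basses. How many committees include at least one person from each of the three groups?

462

Total 4-person selections from all 14: C(14,4) = 1001.
Selections missing a whole group: no altos → C(10,4) = 210; no tenors → C(11,4) = 330; no basses → C(7,4) = 35.
Add back selections omitting two groups (i.e. drawn from a single group): C(4,4) + C(3,4) + C(7,4) = 36.
By inclusion–exclusion: 1001 − 575 + 36 = 462.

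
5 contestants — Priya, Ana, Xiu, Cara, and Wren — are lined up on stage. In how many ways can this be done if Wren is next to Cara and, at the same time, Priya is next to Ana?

Treat {Wren,Cara} as one block (2 orders) and {Priya,Ana} as another (2 orders).
That leaves 3 units to arrange: 2 × 2 × 3! = 4 × 6 = 24.

24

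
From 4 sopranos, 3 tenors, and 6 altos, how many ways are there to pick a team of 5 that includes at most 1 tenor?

Split by how many tenors are chosen (0 through 1).
Sum: C(3,0)·C(10,5) + C(3,1)·C(10,4) = 252 + 630 = 882.

882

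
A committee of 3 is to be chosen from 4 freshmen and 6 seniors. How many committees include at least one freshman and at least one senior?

Unrestricted: C(10,3) = 120 ways to pick any 3 of the 10.
Selections missing a whole group: no freshmen → C(6,3) = 20; no seniors → C(4,3) = 4.
Both groups omitted at once is impossible, so 120 − 24 = 96.

96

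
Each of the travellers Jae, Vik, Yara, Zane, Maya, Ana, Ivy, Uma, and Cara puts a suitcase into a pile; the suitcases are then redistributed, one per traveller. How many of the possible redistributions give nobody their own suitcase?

This is the derangement count D_9: permutations of 9 items with no fixed point.
By inclusion–exclusion this is Σ_{j=0}^{9} (−1)^j C(9,j)·(9−j)!.
Computing: 362880 − 362880 + 181440 − 60480 + 15120 − 3024 + 504 − 72 + 9 − 1 = 133496.

133496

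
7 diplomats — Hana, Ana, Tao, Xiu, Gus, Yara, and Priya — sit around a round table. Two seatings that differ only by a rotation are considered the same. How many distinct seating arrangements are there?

720

Around a circle, 7 distinct people have 7!/7 = (6)! = 720 rotationally distinct seatings.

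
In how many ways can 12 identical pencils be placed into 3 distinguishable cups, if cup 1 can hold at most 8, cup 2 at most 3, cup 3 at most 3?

Without the upper bounds there are C(14,2) = 91 ways to split 12 among 3 cups.
Subtract solutions that violate a single cap (substitute x_i' = x_i − (cap_i+1)): x_1 ≥ 9 gives C(5,2) = 10; x_2 ≥ 4 gives C(10,2) = 45; x_3 ≥ 4 gives C(10,2) = 45. Together 100.
Add back pairs where two caps are both exceeded: 0 + 0 + 15 = 15.
By inclusion–exclusion the count is 91 − 100 + 15 = 6.

6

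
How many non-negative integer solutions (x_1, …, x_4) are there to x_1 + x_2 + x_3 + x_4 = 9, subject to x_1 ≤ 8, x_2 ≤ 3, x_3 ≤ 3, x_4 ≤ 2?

Ignoring the caps, the number of non-negative solutions to x_1+…+x_4 = 9 is C(12,3) = 220.
Subtract solutions that violate a single cap (substitute x_i' = x_i − (cap_i+1)): x_1 ≥ 9 gives C(3,3) = 1; x_2 ≥ 4 gives C(8,3) = 56; x_3 ≥ 4 gives C(8,3) = 56; x_4 ≥ 3 gives C(9,3) = 84. Together 197.
Add back pairs where two caps are both exceeded: 0 + 0 + 0 + 4 + 10 + 10 = 24.
By inclusion–exclusion the count is 220 − 197 + 24 = 47.

47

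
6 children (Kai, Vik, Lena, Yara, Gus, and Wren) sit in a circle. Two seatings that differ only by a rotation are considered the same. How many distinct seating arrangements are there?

Fix one person's seat to break rotational symmetry; the remaining 5 people can be arranged in (5)! = 120 ways.

120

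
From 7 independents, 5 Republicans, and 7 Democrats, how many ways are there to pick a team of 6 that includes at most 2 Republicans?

Split by how many Republicans are chosen (0 through 2).
Sum: C(5,0)·C(14,6) + C(5,1)·C(14,5) + C(5,2)·C(14,4) = 3003 + 10010 + 10010 = 23023.

23023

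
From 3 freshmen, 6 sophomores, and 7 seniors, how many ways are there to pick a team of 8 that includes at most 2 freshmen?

11583

Split by how many freshmen are chosen (0 through 2).
Sum: C(3,0)·C(13,8) + C(3,1)·C(13,7) + C(3,2)·C(13,6) = 1287 + 5148 + 5148 = 11583.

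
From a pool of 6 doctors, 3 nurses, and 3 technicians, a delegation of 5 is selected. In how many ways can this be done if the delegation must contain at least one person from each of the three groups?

540

With no constraint there are C(12,5) = 792 possible selections.
Subtract selections that omit an entire group: no doctors → C(6,5) = 6; no nurses → C(9,5) = 126; no technicians → C(9,5) = 126.
Add back selections omitting two groups (i.e. drawn from a single group): C(6,5) + C(3,5) + C(3,5) = 6.
By inclusion–exclusion: 792 − 258 + 6 = 540.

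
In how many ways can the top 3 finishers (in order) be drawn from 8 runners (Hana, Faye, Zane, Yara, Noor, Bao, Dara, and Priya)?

336

This is an ordered selection of 3 from 8: P(8,3).
That gives 8 × 7 × 6 = 336.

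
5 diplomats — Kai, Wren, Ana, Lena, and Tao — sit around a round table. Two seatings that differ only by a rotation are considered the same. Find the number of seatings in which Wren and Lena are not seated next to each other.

Without the restriction there are (4)! = 24 seatings.
Seatings with Wren beside Lena: treat them as a block with 2 internal orders, giving 2 × (3)! = 12.
Subtracting, 24 − 12 = 12.

12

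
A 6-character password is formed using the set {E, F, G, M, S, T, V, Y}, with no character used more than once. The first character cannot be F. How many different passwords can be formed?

The first character has 8−1 = 7 choices (anything except F).
The remaining 5 characters are filled from the other 7 symbols without repetition: 7 × 6 × 5 × 4 × 3 = 2520.
Total: 7 × 2520 = 17640.

17640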